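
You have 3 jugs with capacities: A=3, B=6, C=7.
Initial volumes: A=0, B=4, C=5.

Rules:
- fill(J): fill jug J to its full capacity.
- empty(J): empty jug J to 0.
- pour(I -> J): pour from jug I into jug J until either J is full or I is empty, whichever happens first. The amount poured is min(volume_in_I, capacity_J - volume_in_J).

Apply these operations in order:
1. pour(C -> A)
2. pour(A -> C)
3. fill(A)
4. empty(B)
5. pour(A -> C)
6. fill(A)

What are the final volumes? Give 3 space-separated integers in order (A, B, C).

Answer: 3 0 7

Derivation:
Step 1: pour(C -> A) -> (A=3 B=4 C=2)
Step 2: pour(A -> C) -> (A=0 B=4 C=5)
Step 3: fill(A) -> (A=3 B=4 C=5)
Step 4: empty(B) -> (A=3 B=0 C=5)
Step 5: pour(A -> C) -> (A=1 B=0 C=7)
Step 6: fill(A) -> (A=3 B=0 C=7)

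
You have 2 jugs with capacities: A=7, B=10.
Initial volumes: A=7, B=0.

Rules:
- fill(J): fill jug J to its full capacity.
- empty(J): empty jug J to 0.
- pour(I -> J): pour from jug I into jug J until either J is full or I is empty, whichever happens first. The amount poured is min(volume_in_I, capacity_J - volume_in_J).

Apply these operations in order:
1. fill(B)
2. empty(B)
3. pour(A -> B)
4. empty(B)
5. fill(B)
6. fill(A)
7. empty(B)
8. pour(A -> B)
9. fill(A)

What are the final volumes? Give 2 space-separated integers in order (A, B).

Answer: 7 7

Derivation:
Step 1: fill(B) -> (A=7 B=10)
Step 2: empty(B) -> (A=7 B=0)
Step 3: pour(A -> B) -> (A=0 B=7)
Step 4: empty(B) -> (A=0 B=0)
Step 5: fill(B) -> (A=0 B=10)
Step 6: fill(A) -> (A=7 B=10)
Step 7: empty(B) -> (A=7 B=0)
Step 8: pour(A -> B) -> (A=0 B=7)
Step 9: fill(A) -> (A=7 B=7)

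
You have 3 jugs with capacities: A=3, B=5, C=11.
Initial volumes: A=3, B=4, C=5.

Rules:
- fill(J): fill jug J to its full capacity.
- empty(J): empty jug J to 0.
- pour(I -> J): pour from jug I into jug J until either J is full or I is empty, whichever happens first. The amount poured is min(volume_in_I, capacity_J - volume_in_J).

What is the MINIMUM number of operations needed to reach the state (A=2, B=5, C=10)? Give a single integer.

BFS from (A=3, B=4, C=5). One shortest path:
  1. pour(A -> B) -> (A=2 B=5 C=5)
  2. pour(B -> C) -> (A=2 B=0 C=10)
  3. fill(B) -> (A=2 B=5 C=10)
Reached target in 3 moves.

Answer: 3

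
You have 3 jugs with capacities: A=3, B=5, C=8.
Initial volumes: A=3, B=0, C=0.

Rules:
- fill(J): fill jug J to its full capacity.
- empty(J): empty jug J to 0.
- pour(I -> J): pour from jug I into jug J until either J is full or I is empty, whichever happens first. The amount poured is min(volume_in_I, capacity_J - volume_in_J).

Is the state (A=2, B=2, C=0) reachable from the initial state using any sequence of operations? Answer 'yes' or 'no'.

Answer: yes

Derivation:
BFS from (A=3, B=0, C=0):
  1. empty(A) -> (A=0 B=0 C=0)
  2. fill(B) -> (A=0 B=5 C=0)
  3. pour(B -> A) -> (A=3 B=2 C=0)
  4. empty(A) -> (A=0 B=2 C=0)
  5. pour(B -> C) -> (A=0 B=0 C=2)
  6. fill(B) -> (A=0 B=5 C=2)
  7. pour(B -> A) -> (A=3 B=2 C=2)
  8. empty(A) -> (A=0 B=2 C=2)
  9. pour(C -> A) -> (A=2 B=2 C=0)
Target reached → yes.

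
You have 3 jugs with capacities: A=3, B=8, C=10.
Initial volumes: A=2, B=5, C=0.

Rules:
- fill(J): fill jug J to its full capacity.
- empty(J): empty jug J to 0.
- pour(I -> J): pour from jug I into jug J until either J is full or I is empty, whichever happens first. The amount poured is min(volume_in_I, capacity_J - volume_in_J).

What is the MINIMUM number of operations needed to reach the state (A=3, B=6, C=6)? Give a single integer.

Answer: 6

Derivation:
BFS from (A=2, B=5, C=0). One shortest path:
  1. pour(B -> C) -> (A=2 B=0 C=5)
  2. fill(B) -> (A=2 B=8 C=5)
  3. pour(B -> C) -> (A=2 B=3 C=10)
  4. pour(C -> A) -> (A=3 B=3 C=9)
  5. pour(A -> B) -> (A=0 B=6 C=9)
  6. pour(C -> A) -> (A=3 B=6 C=6)
Reached target in 6 moves.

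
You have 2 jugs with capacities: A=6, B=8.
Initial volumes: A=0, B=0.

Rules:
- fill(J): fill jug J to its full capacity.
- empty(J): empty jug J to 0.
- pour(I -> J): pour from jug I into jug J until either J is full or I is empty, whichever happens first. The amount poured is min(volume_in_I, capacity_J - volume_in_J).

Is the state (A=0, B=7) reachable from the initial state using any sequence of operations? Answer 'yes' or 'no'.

BFS explored all 14 reachable states.
Reachable set includes: (0,0), (0,2), (0,4), (0,6), (0,8), (2,0), (2,8), (4,0), (4,8), (6,0), (6,2), (6,4) ...
Target (A=0, B=7) not in reachable set → no.

Answer: no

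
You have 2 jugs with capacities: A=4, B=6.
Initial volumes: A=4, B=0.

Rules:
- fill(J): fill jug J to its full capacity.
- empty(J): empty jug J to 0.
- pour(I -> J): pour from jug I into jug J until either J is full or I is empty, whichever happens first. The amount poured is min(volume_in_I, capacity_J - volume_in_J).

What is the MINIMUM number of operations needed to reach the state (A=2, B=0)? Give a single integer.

BFS from (A=4, B=0). One shortest path:
  1. pour(A -> B) -> (A=0 B=4)
  2. fill(A) -> (A=4 B=4)
  3. pour(A -> B) -> (A=2 B=6)
  4. empty(B) -> (A=2 B=0)
Reached target in 4 moves.

Answer: 4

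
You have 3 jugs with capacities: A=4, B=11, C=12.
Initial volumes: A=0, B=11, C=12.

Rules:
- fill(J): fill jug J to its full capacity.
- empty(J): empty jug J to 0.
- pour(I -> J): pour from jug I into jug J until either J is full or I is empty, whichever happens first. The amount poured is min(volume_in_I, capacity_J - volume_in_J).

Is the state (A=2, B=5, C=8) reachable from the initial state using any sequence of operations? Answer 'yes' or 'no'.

BFS explored all 450 reachable states.
Reachable set includes: (0,0,0), (0,0,1), (0,0,2), (0,0,3), (0,0,4), (0,0,5), (0,0,6), (0,0,7), (0,0,8), (0,0,9), (0,0,10), (0,0,11) ...
Target (A=2, B=5, C=8) not in reachable set → no.

Answer: no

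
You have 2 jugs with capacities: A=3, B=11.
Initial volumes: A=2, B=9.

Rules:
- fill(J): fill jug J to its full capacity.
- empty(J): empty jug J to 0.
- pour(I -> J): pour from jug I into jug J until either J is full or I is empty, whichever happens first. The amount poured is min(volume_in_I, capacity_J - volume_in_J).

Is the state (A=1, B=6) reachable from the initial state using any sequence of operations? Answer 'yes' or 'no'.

Answer: no

Derivation:
BFS explored all 29 reachable states.
Reachable set includes: (0,0), (0,1), (0,2), (0,3), (0,4), (0,5), (0,6), (0,7), (0,8), (0,9), (0,10), (0,11) ...
Target (A=1, B=6) not in reachable set → no.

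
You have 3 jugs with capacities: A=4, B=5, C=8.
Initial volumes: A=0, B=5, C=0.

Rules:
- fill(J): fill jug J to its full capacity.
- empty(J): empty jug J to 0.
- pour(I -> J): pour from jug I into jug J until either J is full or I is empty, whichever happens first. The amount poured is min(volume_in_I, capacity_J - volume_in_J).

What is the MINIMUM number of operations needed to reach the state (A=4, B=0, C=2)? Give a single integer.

BFS from (A=0, B=5, C=0). One shortest path:
  1. fill(A) -> (A=4 B=5 C=0)
  2. pour(B -> C) -> (A=4 B=0 C=5)
  3. fill(B) -> (A=4 B=5 C=5)
  4. pour(B -> C) -> (A=4 B=2 C=8)
  5. empty(C) -> (A=4 B=2 C=0)
  6. pour(B -> C) -> (A=4 B=0 C=2)
Reached target in 6 moves.

Answer: 6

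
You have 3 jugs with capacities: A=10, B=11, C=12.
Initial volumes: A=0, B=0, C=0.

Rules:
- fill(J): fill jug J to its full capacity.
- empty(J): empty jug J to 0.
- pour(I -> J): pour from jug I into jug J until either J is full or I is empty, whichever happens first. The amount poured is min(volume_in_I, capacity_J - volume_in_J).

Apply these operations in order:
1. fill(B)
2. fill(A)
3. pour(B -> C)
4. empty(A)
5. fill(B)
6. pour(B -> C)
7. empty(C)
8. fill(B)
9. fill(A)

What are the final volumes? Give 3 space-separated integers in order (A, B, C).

Step 1: fill(B) -> (A=0 B=11 C=0)
Step 2: fill(A) -> (A=10 B=11 C=0)
Step 3: pour(B -> C) -> (A=10 B=0 C=11)
Step 4: empty(A) -> (A=0 B=0 C=11)
Step 5: fill(B) -> (A=0 B=11 C=11)
Step 6: pour(B -> C) -> (A=0 B=10 C=12)
Step 7: empty(C) -> (A=0 B=10 C=0)
Step 8: fill(B) -> (A=0 B=11 C=0)
Step 9: fill(A) -> (A=10 B=11 C=0)

Answer: 10 11 0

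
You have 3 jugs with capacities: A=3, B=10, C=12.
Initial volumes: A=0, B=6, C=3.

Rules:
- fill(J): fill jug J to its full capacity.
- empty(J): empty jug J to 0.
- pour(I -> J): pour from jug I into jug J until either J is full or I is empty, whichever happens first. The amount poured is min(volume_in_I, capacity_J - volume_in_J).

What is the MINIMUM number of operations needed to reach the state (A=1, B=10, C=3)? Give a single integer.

Answer: 7

Derivation:
BFS from (A=0, B=6, C=3). One shortest path:
  1. fill(A) -> (A=3 B=6 C=3)
  2. fill(B) -> (A=3 B=10 C=3)
  3. pour(B -> C) -> (A=3 B=1 C=12)
  4. empty(C) -> (A=3 B=1 C=0)
  5. pour(A -> C) -> (A=0 B=1 C=3)
  6. pour(B -> A) -> (A=1 B=0 C=3)
  7. fill(B) -> (A=1 B=10 C=3)
Reached target in 7 moves.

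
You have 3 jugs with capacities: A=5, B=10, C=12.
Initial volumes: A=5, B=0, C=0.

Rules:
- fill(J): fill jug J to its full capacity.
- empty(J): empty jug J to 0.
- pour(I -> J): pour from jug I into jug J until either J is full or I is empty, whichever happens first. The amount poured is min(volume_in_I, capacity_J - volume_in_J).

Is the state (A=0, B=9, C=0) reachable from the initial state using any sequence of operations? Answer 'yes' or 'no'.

Answer: yes

Derivation:
BFS from (A=5, B=0, C=0):
  1. empty(A) -> (A=0 B=0 C=0)
  2. fill(C) -> (A=0 B=0 C=12)
  3. pour(C -> A) -> (A=5 B=0 C=7)
  4. empty(A) -> (A=0 B=0 C=7)
  5. pour(C -> B) -> (A=0 B=7 C=0)
  6. fill(C) -> (A=0 B=7 C=12)
  7. pour(C -> B) -> (A=0 B=10 C=9)
  8. empty(B) -> (A=0 B=0 C=9)
  9. pour(C -> B) -> (A=0 B=9 C=0)
Target reached → yes.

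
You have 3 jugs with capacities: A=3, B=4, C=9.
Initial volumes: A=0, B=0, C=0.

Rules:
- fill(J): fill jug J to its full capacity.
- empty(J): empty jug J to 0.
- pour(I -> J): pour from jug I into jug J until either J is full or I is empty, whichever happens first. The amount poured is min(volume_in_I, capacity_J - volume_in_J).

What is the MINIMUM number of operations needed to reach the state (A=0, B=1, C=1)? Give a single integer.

BFS from (A=0, B=0, C=0). One shortest path:
  1. fill(C) -> (A=0 B=0 C=9)
  2. pour(C -> B) -> (A=0 B=4 C=5)
  3. empty(B) -> (A=0 B=0 C=5)
  4. pour(C -> B) -> (A=0 B=4 C=1)
  5. pour(B -> A) -> (A=3 B=1 C=1)
  6. empty(A) -> (A=0 B=1 C=1)
Reached target in 6 moves.

Answer: 6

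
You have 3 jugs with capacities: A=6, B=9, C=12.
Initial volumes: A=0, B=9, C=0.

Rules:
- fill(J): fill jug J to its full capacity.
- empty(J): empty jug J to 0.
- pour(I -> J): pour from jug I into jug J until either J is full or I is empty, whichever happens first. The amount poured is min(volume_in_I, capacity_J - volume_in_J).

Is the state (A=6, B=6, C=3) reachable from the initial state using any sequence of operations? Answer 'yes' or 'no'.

BFS from (A=0, B=9, C=0):
  1. fill(A) -> (A=6 B=9 C=0)
  2. pour(B -> C) -> (A=6 B=0 C=9)
  3. pour(A -> B) -> (A=0 B=6 C=9)
  4. pour(C -> A) -> (A=6 B=6 C=3)
Target reached → yes.

Answer: yes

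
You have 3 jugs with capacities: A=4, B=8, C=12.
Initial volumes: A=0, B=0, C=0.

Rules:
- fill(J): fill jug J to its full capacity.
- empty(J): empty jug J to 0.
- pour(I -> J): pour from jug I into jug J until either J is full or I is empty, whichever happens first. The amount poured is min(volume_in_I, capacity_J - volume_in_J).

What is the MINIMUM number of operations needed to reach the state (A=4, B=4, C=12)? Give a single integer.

BFS from (A=0, B=0, C=0). One shortest path:
  1. fill(B) -> (A=0 B=8 C=0)
  2. fill(C) -> (A=0 B=8 C=12)
  3. pour(B -> A) -> (A=4 B=4 C=12)
Reached target in 3 moves.

Answer: 3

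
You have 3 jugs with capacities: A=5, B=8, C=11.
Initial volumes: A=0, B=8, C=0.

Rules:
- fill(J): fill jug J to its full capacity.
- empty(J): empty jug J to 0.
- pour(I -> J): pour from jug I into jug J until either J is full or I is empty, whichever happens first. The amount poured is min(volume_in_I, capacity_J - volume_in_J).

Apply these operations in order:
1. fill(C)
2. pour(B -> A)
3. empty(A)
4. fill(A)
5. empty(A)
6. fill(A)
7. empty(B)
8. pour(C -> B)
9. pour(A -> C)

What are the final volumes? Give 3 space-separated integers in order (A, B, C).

Step 1: fill(C) -> (A=0 B=8 C=11)
Step 2: pour(B -> A) -> (A=5 B=3 C=11)
Step 3: empty(A) -> (A=0 B=3 C=11)
Step 4: fill(A) -> (A=5 B=3 C=11)
Step 5: empty(A) -> (A=0 B=3 C=11)
Step 6: fill(A) -> (A=5 B=3 C=11)
Step 7: empty(B) -> (A=5 B=0 C=11)
Step 8: pour(C -> B) -> (A=5 B=8 C=3)
Step 9: pour(A -> C) -> (A=0 B=8 C=8)

Answer: 0 8 8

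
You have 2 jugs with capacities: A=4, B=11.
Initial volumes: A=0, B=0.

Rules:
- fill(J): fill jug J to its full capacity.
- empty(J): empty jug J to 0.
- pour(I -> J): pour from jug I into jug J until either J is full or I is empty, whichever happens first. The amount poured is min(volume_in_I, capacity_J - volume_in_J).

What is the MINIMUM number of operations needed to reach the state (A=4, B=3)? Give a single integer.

Answer: 4

Derivation:
BFS from (A=0, B=0). One shortest path:
  1. fill(B) -> (A=0 B=11)
  2. pour(B -> A) -> (A=4 B=7)
  3. empty(A) -> (A=0 B=7)
  4. pour(B -> A) -> (A=4 B=3)
Reached target in 4 moves.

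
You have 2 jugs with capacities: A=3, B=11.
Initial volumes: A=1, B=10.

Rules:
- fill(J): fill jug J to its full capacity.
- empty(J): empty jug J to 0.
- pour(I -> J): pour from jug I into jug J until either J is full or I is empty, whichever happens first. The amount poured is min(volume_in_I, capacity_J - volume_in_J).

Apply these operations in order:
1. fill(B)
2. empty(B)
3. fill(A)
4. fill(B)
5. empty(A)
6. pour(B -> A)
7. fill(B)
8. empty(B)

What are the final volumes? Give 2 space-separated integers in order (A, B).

Step 1: fill(B) -> (A=1 B=11)
Step 2: empty(B) -> (A=1 B=0)
Step 3: fill(A) -> (A=3 B=0)
Step 4: fill(B) -> (A=3 B=11)
Step 5: empty(A) -> (A=0 B=11)
Step 6: pour(B -> A) -> (A=3 B=8)
Step 7: fill(B) -> (A=3 B=11)
Step 8: empty(B) -> (A=3 B=0)

Answer: 3 0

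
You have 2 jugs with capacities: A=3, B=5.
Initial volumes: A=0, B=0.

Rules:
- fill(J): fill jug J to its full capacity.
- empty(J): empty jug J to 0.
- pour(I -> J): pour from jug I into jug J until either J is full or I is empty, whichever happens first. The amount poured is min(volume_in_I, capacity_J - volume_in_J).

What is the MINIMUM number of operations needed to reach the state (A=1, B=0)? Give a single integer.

BFS from (A=0, B=0). One shortest path:
  1. fill(A) -> (A=3 B=0)
  2. pour(A -> B) -> (A=0 B=3)
  3. fill(A) -> (A=3 B=3)
  4. pour(A -> B) -> (A=1 B=5)
  5. empty(B) -> (A=1 B=0)
Reached target in 5 moves.

Answer: 5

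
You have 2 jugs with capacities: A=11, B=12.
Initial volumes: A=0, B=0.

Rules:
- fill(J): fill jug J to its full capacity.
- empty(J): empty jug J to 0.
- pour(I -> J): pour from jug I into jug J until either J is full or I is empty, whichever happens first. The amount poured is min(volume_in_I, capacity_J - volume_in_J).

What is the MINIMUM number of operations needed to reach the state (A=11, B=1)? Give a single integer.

Answer: 2

Derivation:
BFS from (A=0, B=0). One shortest path:
  1. fill(B) -> (A=0 B=12)
  2. pour(B -> A) -> (A=11 B=1)
Reached target in 2 moves.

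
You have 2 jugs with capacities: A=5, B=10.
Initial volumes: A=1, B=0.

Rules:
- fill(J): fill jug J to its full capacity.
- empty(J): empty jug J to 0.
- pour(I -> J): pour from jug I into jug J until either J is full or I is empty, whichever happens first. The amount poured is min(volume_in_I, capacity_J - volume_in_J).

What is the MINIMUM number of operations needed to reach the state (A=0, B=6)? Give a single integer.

BFS from (A=1, B=0). One shortest path:
  1. fill(B) -> (A=1 B=10)
  2. pour(B -> A) -> (A=5 B=6)
  3. empty(A) -> (A=0 B=6)
Reached target in 3 moves.

Answer: 3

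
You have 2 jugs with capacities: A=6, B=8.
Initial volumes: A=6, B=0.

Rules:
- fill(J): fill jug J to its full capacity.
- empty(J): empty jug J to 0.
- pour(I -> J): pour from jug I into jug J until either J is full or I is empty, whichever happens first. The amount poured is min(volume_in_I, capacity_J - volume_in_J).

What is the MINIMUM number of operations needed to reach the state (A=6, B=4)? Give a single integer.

BFS from (A=6, B=0). One shortest path:
  1. pour(A -> B) -> (A=0 B=6)
  2. fill(A) -> (A=6 B=6)
  3. pour(A -> B) -> (A=4 B=8)
  4. empty(B) -> (A=4 B=0)
  5. pour(A -> B) -> (A=0 B=4)
  6. fill(A) -> (A=6 B=4)
Reached target in 6 moves.

Answer: 6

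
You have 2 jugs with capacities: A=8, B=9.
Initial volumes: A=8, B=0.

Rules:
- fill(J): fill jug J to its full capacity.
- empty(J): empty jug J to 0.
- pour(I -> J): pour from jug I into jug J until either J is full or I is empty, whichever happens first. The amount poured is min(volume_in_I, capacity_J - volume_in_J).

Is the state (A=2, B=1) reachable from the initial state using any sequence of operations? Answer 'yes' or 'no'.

BFS explored all 34 reachable states.
Reachable set includes: (0,0), (0,1), (0,2), (0,3), (0,4), (0,5), (0,6), (0,7), (0,8), (0,9), (1,0), (1,9) ...
Target (A=2, B=1) not in reachable set → no.

Answer: no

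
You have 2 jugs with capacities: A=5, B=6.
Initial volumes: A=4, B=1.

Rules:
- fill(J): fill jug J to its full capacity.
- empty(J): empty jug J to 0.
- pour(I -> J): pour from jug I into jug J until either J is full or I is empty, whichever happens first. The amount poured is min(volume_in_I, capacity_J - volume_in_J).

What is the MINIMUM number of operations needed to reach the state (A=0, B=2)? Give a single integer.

BFS from (A=4, B=1). One shortest path:
  1. empty(A) -> (A=0 B=1)
  2. pour(B -> A) -> (A=1 B=0)
  3. fill(B) -> (A=1 B=6)
  4. pour(B -> A) -> (A=5 B=2)
  5. empty(A) -> (A=0 B=2)
Reached target in 5 moves.

Answer: 5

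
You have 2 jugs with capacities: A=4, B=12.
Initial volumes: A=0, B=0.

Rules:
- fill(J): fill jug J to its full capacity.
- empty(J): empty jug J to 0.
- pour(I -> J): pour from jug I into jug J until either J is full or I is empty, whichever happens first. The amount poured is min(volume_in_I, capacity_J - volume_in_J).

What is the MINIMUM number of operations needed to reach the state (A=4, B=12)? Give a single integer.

Answer: 2

Derivation:
BFS from (A=0, B=0). One shortest path:
  1. fill(A) -> (A=4 B=0)
  2. fill(B) -> (A=4 B=12)
Reached target in 2 moves.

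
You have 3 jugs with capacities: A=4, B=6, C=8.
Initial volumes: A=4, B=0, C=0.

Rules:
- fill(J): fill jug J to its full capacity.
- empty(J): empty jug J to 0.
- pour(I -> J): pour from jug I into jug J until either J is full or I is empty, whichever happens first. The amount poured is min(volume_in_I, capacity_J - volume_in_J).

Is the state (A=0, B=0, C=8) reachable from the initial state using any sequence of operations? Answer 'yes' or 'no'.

BFS from (A=4, B=0, C=0):
  1. empty(A) -> (A=0 B=0 C=0)
  2. fill(C) -> (A=0 B=0 C=8)
Target reached → yes.

Answer: yes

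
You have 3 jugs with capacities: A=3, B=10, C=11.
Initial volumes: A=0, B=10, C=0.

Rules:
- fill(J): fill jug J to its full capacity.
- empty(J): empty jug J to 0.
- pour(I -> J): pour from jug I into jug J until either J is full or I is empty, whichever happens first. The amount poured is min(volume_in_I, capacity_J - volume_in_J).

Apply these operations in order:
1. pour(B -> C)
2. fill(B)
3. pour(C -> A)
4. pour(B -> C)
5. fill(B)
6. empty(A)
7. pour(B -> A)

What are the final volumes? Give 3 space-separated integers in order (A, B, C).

Answer: 3 7 11

Derivation:
Step 1: pour(B -> C) -> (A=0 B=0 C=10)
Step 2: fill(B) -> (A=0 B=10 C=10)
Step 3: pour(C -> A) -> (A=3 B=10 C=7)
Step 4: pour(B -> C) -> (A=3 B=6 C=11)
Step 5: fill(B) -> (A=3 B=10 C=11)
Step 6: empty(A) -> (A=0 B=10 C=11)
Step 7: pour(B -> A) -> (A=3 B=7 C=11)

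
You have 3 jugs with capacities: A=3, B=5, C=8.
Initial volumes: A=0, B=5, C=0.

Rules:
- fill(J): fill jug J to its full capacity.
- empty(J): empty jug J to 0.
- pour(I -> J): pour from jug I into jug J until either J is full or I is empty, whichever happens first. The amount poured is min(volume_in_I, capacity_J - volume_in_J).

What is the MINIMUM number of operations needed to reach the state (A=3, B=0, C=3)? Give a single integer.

BFS from (A=0, B=5, C=0). One shortest path:
  1. fill(A) -> (A=3 B=5 C=0)
  2. empty(B) -> (A=3 B=0 C=0)
  3. pour(A -> C) -> (A=0 B=0 C=3)
  4. fill(A) -> (A=3 B=0 C=3)
Reached target in 4 moves.

Answer: 4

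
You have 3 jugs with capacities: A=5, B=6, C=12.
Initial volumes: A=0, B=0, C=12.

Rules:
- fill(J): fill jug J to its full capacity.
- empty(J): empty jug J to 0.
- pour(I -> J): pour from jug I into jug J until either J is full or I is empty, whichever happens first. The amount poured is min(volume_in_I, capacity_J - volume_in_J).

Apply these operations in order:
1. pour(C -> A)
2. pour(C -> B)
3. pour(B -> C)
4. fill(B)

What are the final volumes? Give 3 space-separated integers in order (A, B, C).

Answer: 5 6 7

Derivation:
Step 1: pour(C -> A) -> (A=5 B=0 C=7)
Step 2: pour(C -> B) -> (A=5 B=6 C=1)
Step 3: pour(B -> C) -> (A=5 B=0 C=7)
Step 4: fill(B) -> (A=5 B=6 C=7)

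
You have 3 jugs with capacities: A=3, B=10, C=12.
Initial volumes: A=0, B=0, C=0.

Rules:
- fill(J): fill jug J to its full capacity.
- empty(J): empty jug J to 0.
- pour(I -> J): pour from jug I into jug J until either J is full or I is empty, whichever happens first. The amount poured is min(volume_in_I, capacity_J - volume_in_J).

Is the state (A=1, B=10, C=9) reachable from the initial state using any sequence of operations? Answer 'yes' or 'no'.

Answer: yes

Derivation:
BFS from (A=0, B=0, C=0):
  1. fill(B) -> (A=0 B=10 C=0)
  2. pour(B -> C) -> (A=0 B=0 C=10)
  3. fill(B) -> (A=0 B=10 C=10)
  4. pour(B -> A) -> (A=3 B=7 C=10)
  5. pour(A -> C) -> (A=1 B=7 C=12)
  6. pour(C -> B) -> (A=1 B=10 C=9)
Target reached → yes.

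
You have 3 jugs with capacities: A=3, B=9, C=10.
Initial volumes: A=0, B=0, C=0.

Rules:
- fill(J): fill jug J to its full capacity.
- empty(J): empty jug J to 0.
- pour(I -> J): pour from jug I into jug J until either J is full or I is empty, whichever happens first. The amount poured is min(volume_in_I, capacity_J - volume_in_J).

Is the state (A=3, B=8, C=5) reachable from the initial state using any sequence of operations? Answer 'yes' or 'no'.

Answer: yes

Derivation:
BFS from (A=0, B=0, C=0):
  1. fill(C) -> (A=0 B=0 C=10)
  2. pour(C -> B) -> (A=0 B=9 C=1)
  3. pour(C -> A) -> (A=1 B=9 C=0)
  4. pour(B -> C) -> (A=1 B=0 C=9)
  5. fill(B) -> (A=1 B=9 C=9)
  6. pour(B -> C) -> (A=1 B=8 C=10)
  7. pour(C -> A) -> (A=3 B=8 C=8)
  8. empty(A) -> (A=0 B=8 C=8)
  9. pour(C -> A) -> (A=3 B=8 C=5)
Target reached → yes.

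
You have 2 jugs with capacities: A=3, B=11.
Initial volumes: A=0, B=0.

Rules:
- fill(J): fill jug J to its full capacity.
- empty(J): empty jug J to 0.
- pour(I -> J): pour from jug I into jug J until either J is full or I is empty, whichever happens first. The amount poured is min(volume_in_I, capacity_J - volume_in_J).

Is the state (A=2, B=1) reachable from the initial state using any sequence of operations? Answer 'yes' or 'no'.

BFS explored all 28 reachable states.
Reachable set includes: (0,0), (0,1), (0,2), (0,3), (0,4), (0,5), (0,6), (0,7), (0,8), (0,9), (0,10), (0,11) ...
Target (A=2, B=1) not in reachable set → no.

Answer: no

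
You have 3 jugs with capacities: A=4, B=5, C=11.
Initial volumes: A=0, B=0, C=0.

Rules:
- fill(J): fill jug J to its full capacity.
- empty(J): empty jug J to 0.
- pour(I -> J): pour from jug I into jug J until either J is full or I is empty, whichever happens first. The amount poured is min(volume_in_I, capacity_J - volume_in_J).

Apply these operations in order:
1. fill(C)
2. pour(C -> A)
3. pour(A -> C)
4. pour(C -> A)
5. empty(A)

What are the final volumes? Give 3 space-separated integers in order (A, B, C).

Step 1: fill(C) -> (A=0 B=0 C=11)
Step 2: pour(C -> A) -> (A=4 B=0 C=7)
Step 3: pour(A -> C) -> (A=0 B=0 C=11)
Step 4: pour(C -> A) -> (A=4 B=0 C=7)
Step 5: empty(A) -> (A=0 B=0 C=7)

Answer: 0 0 7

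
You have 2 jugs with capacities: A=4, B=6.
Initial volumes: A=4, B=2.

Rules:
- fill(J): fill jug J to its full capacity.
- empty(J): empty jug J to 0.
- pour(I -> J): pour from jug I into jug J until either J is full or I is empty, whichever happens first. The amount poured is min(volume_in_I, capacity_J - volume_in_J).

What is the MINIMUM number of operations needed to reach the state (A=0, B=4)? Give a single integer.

Answer: 2

Derivation:
BFS from (A=4, B=2). One shortest path:
  1. empty(B) -> (A=4 B=0)
  2. pour(A -> B) -> (A=0 B=4)
Reached target in 2 moves.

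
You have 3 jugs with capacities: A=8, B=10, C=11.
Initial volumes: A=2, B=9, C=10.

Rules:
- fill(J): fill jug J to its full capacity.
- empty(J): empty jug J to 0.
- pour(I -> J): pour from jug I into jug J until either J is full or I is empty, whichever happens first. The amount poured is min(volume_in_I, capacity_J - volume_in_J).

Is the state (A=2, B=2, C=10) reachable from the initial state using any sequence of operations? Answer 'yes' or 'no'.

Answer: no

Derivation:
BFS explored all 559 reachable states.
Reachable set includes: (0,0,0), (0,0,1), (0,0,2), (0,0,3), (0,0,4), (0,0,5), (0,0,6), (0,0,7), (0,0,8), (0,0,9), (0,0,10), (0,0,11) ...
Target (A=2, B=2, C=10) not in reachable set → no.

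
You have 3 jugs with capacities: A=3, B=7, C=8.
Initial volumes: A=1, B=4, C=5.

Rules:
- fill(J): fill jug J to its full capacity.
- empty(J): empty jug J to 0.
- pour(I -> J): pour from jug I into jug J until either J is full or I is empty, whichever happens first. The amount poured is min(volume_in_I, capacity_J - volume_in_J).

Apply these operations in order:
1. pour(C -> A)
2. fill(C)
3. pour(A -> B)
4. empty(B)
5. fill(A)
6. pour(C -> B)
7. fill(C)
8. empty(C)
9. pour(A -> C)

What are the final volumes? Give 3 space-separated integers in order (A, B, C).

Step 1: pour(C -> A) -> (A=3 B=4 C=3)
Step 2: fill(C) -> (A=3 B=4 C=8)
Step 3: pour(A -> B) -> (A=0 B=7 C=8)
Step 4: empty(B) -> (A=0 B=0 C=8)
Step 5: fill(A) -> (A=3 B=0 C=8)
Step 6: pour(C -> B) -> (A=3 B=7 C=1)
Step 7: fill(C) -> (A=3 B=7 C=8)
Step 8: empty(C) -> (A=3 B=7 C=0)
Step 9: pour(A -> C) -> (A=0 B=7 C=3)

Answer: 0 7 3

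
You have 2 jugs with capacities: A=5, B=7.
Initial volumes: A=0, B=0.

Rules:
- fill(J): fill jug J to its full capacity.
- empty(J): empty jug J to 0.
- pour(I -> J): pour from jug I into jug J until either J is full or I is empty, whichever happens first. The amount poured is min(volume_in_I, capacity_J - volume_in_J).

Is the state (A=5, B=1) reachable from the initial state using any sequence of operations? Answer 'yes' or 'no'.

BFS from (A=0, B=0):
  1. fill(A) -> (A=5 B=0)
  2. pour(A -> B) -> (A=0 B=5)
  3. fill(A) -> (A=5 B=5)
  4. pour(A -> B) -> (A=3 B=7)
  5. empty(B) -> (A=3 B=0)
  6. pour(A -> B) -> (A=0 B=3)
  7. fill(A) -> (A=5 B=3)
  8. pour(A -> B) -> (A=1 B=7)
  9. empty(B) -> (A=1 B=0)
  10. pour(A -> B) -> (A=0 B=1)
  11. fill(A) -> (A=5 B=1)
Target reached → yes.

Answer: yes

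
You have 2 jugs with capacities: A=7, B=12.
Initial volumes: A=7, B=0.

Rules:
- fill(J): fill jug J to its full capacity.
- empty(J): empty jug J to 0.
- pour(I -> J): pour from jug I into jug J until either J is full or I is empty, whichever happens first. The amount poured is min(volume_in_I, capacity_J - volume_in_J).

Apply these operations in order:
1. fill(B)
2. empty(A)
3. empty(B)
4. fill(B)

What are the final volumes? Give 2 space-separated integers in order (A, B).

Step 1: fill(B) -> (A=7 B=12)
Step 2: empty(A) -> (A=0 B=12)
Step 3: empty(B) -> (A=0 B=0)
Step 4: fill(B) -> (A=0 B=12)

Answer: 0 12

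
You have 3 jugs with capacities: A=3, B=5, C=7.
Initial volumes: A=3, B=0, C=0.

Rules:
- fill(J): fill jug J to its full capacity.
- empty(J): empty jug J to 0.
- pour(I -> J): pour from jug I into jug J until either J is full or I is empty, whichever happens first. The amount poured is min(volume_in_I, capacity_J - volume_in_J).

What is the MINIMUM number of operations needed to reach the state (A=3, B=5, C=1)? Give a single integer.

Answer: 5

Derivation:
BFS from (A=3, B=0, C=0). One shortest path:
  1. pour(A -> B) -> (A=0 B=3 C=0)
  2. fill(A) -> (A=3 B=3 C=0)
  3. pour(A -> B) -> (A=1 B=5 C=0)
  4. pour(A -> C) -> (A=0 B=5 C=1)
  5. fill(A) -> (A=3 B=5 C=1)
Reached target in 5 moves.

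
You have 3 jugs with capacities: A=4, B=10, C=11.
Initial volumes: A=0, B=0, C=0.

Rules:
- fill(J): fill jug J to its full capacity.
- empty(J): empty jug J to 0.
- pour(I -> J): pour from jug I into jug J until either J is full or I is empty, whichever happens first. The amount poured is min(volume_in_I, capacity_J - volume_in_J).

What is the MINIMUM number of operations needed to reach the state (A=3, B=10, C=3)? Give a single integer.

BFS from (A=0, B=0, C=0). One shortest path:
  1. fill(B) -> (A=0 B=10 C=0)
  2. pour(B -> C) -> (A=0 B=0 C=10)
  3. fill(B) -> (A=0 B=10 C=10)
  4. pour(B -> A) -> (A=4 B=6 C=10)
  5. empty(A) -> (A=0 B=6 C=10)
  6. pour(B -> A) -> (A=4 B=2 C=10)
  7. pour(A -> C) -> (A=3 B=2 C=11)
  8. pour(C -> B) -> (A=3 B=10 C=3)
Reached target in 8 moves.

Answer: 8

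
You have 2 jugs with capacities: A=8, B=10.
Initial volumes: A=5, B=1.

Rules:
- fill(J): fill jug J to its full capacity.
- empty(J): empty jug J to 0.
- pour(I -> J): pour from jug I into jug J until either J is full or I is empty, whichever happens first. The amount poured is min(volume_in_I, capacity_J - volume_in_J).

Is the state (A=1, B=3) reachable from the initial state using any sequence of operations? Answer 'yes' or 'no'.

Answer: no

Derivation:
BFS explored all 37 reachable states.
Reachable set includes: (0,0), (0,1), (0,2), (0,3), (0,4), (0,5), (0,6), (0,7), (0,8), (0,9), (0,10), (1,0) ...
Target (A=1, B=3) not in reachable set → no.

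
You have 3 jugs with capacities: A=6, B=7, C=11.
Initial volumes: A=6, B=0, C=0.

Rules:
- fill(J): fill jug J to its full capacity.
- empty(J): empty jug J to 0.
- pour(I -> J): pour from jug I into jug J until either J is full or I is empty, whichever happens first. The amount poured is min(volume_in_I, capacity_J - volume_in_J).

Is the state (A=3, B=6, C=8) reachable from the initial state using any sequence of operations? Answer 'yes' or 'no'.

Answer: no

Derivation:
BFS explored all 372 reachable states.
Reachable set includes: (0,0,0), (0,0,1), (0,0,2), (0,0,3), (0,0,4), (0,0,5), (0,0,6), (0,0,7), (0,0,8), (0,0,9), (0,0,10), (0,0,11) ...
Target (A=3, B=6, C=8) not in reachable set → no.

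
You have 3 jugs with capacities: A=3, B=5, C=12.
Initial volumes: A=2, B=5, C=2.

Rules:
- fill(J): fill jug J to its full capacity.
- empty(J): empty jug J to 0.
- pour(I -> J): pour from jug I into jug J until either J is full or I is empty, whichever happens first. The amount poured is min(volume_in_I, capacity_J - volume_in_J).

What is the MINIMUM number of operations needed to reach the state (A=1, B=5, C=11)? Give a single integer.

BFS from (A=2, B=5, C=2). One shortest path:
  1. empty(B) -> (A=2 B=0 C=2)
  2. fill(C) -> (A=2 B=0 C=12)
  3. pour(C -> A) -> (A=3 B=0 C=11)
  4. pour(A -> B) -> (A=0 B=3 C=11)
  5. fill(A) -> (A=3 B=3 C=11)
  6. pour(A -> B) -> (A=1 B=5 C=11)
Reached target in 6 moves.

Answer: 6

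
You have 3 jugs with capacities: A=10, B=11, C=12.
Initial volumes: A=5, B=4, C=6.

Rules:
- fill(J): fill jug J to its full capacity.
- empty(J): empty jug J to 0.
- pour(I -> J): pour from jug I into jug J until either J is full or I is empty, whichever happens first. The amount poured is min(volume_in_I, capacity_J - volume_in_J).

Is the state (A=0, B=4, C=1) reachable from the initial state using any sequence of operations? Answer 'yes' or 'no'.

Answer: yes

Derivation:
BFS from (A=5, B=4, C=6):
  1. pour(C -> A) -> (A=10 B=4 C=1)
  2. empty(A) -> (A=0 B=4 C=1)
Target reached → yes.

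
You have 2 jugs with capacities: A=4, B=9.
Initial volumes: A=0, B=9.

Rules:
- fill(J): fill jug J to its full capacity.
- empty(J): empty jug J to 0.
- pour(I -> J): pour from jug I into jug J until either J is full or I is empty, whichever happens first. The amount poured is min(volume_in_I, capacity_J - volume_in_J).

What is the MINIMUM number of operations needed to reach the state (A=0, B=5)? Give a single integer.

BFS from (A=0, B=9). One shortest path:
  1. pour(B -> A) -> (A=4 B=5)
  2. empty(A) -> (A=0 B=5)
Reached target in 2 moves.

Answer: 2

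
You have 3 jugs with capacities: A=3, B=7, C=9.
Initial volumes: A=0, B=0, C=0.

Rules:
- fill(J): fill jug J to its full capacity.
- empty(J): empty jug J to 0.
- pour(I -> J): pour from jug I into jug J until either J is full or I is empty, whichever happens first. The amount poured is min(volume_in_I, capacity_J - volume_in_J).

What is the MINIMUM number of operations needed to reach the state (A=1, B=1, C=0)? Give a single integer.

BFS from (A=0, B=0, C=0). One shortest path:
  1. fill(B) -> (A=0 B=7 C=0)
  2. pour(B -> C) -> (A=0 B=0 C=7)
  3. fill(B) -> (A=0 B=7 C=7)
  4. pour(B -> A) -> (A=3 B=4 C=7)
  5. empty(A) -> (A=0 B=4 C=7)
  6. pour(B -> A) -> (A=3 B=1 C=7)
  7. pour(A -> C) -> (A=1 B=1 C=9)
  8. empty(C) -> (A=1 B=1 C=0)
Reached target in 8 moves.

Answer: 8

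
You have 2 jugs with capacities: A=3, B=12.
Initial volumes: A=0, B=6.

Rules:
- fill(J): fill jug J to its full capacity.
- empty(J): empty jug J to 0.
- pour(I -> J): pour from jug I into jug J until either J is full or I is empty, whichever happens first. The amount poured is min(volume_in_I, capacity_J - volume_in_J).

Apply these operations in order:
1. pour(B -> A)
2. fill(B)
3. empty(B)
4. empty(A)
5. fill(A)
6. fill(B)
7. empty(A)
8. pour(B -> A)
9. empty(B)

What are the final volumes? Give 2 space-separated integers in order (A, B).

Answer: 3 0

Derivation:
Step 1: pour(B -> A) -> (A=3 B=3)
Step 2: fill(B) -> (A=3 B=12)
Step 3: empty(B) -> (A=3 B=0)
Step 4: empty(A) -> (A=0 B=0)
Step 5: fill(A) -> (A=3 B=0)
Step 6: fill(B) -> (A=3 B=12)
Step 7: empty(A) -> (A=0 B=12)
Step 8: pour(B -> A) -> (A=3 B=9)
Step 9: empty(B) -> (A=3 B=0)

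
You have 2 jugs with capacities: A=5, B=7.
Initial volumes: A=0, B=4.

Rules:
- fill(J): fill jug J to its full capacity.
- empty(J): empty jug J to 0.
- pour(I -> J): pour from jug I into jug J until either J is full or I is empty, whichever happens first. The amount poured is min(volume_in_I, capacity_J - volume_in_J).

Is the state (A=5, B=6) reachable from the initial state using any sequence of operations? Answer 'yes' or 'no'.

Answer: yes

Derivation:
BFS from (A=0, B=4):
  1. pour(B -> A) -> (A=4 B=0)
  2. fill(B) -> (A=4 B=7)
  3. pour(B -> A) -> (A=5 B=6)
Target reached → yes.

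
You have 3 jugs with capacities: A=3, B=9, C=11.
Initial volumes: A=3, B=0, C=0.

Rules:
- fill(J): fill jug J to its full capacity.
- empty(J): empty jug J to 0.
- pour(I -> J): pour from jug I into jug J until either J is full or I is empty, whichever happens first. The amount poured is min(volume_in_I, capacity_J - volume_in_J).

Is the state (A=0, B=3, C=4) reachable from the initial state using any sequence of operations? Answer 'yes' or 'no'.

Answer: yes

Derivation:
BFS from (A=3, B=0, C=0):
  1. fill(C) -> (A=3 B=0 C=11)
  2. pour(C -> B) -> (A=3 B=9 C=2)
  3. empty(B) -> (A=3 B=0 C=2)
  4. pour(C -> B) -> (A=3 B=2 C=0)
  5. fill(C) -> (A=3 B=2 C=11)
  6. pour(C -> B) -> (A=3 B=9 C=4)
  7. empty(B) -> (A=3 B=0 C=4)
  8. pour(A -> B) -> (A=0 B=3 C=4)
Target reached → yes.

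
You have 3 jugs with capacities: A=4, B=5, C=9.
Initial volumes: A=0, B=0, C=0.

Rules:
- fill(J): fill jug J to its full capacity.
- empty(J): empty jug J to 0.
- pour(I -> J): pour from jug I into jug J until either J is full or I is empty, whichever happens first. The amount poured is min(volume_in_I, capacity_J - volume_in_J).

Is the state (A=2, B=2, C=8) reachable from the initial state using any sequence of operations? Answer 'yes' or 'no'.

BFS explored all 204 reachable states.
Reachable set includes: (0,0,0), (0,0,1), (0,0,2), (0,0,3), (0,0,4), (0,0,5), (0,0,6), (0,0,7), (0,0,8), (0,0,9), (0,1,0), (0,1,1) ...
Target (A=2, B=2, C=8) not in reachable set → no.

Answer: no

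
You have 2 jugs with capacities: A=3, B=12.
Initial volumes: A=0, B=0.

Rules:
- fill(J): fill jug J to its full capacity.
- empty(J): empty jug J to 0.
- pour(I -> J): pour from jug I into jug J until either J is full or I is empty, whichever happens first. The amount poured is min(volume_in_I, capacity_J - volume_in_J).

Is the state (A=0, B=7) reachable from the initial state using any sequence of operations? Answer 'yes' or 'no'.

BFS explored all 10 reachable states.
Reachable set includes: (0,0), (0,3), (0,6), (0,9), (0,12), (3,0), (3,3), (3,6), (3,9), (3,12)
Target (A=0, B=7) not in reachable set → no.

Answer: no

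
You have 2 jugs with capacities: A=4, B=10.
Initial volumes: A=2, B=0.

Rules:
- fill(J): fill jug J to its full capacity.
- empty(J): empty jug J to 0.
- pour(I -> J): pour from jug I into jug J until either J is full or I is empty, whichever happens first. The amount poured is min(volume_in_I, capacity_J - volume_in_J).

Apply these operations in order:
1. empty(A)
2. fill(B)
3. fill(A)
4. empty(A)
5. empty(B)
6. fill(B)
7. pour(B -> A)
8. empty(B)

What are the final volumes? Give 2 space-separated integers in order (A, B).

Answer: 4 0

Derivation:
Step 1: empty(A) -> (A=0 B=0)
Step 2: fill(B) -> (A=0 B=10)
Step 3: fill(A) -> (A=4 B=10)
Step 4: empty(A) -> (A=0 B=10)
Step 5: empty(B) -> (A=0 B=0)
Step 6: fill(B) -> (A=0 B=10)
Step 7: pour(B -> A) -> (A=4 B=6)
Step 8: empty(B) -> (A=4 B=0)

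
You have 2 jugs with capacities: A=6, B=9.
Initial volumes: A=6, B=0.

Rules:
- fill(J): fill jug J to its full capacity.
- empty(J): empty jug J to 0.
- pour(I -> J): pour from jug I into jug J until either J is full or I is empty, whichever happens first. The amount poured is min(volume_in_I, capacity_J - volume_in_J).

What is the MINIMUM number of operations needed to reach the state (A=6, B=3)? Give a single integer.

Answer: 3

Derivation:
BFS from (A=6, B=0). One shortest path:
  1. empty(A) -> (A=0 B=0)
  2. fill(B) -> (A=0 B=9)
  3. pour(B -> A) -> (A=6 B=3)
Reached target in 3 moves.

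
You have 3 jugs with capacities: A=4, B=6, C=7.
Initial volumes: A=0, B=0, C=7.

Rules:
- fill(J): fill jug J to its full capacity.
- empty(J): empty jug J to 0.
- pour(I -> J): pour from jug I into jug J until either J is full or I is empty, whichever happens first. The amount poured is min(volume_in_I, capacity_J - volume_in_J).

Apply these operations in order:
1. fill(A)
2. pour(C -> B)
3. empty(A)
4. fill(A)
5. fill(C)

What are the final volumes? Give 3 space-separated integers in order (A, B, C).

Step 1: fill(A) -> (A=4 B=0 C=7)
Step 2: pour(C -> B) -> (A=4 B=6 C=1)
Step 3: empty(A) -> (A=0 B=6 C=1)
Step 4: fill(A) -> (A=4 B=6 C=1)
Step 5: fill(C) -> (A=4 B=6 C=7)

Answer: 4 6 7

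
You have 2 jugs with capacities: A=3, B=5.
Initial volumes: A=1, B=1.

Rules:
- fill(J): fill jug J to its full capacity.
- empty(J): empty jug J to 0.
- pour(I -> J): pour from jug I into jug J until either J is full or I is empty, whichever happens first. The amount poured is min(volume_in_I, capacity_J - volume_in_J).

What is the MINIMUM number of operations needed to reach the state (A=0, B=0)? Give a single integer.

Answer: 2

Derivation:
BFS from (A=1, B=1). One shortest path:
  1. empty(A) -> (A=0 B=1)
  2. empty(B) -> (A=0 B=0)
Reached target in 2 moves.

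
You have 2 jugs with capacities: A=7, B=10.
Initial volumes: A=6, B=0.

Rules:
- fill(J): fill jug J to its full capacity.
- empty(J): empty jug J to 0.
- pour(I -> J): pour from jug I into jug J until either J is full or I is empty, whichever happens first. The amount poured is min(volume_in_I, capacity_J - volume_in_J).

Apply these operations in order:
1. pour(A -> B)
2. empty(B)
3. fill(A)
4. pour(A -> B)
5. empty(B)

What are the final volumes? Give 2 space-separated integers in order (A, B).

Step 1: pour(A -> B) -> (A=0 B=6)
Step 2: empty(B) -> (A=0 B=0)
Step 3: fill(A) -> (A=7 B=0)
Step 4: pour(A -> B) -> (A=0 B=7)
Step 5: empty(B) -> (A=0 B=0)

Answer: 0 0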